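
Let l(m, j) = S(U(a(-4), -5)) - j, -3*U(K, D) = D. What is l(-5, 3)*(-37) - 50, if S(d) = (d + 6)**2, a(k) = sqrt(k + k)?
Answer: -19024/9 ≈ -2113.8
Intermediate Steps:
a(k) = sqrt(2)*sqrt(k) (a(k) = sqrt(2*k) = sqrt(2)*sqrt(k))
U(K, D) = -D/3
S(d) = (6 + d)**2
l(m, j) = 529/9 - j (l(m, j) = (6 - 1/3*(-5))**2 - j = (6 + 5/3)**2 - j = (23/3)**2 - j = 529/9 - j)
l(-5, 3)*(-37) - 50 = (529/9 - 1*3)*(-37) - 50 = (529/9 - 3)*(-37) - 50 = (502/9)*(-37) - 50 = -18574/9 - 50 = -19024/9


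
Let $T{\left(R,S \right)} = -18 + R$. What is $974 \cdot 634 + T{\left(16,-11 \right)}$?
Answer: $617514$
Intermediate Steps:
$974 \cdot 634 + T{\left(16,-11 \right)} = 974 \cdot 634 + \left(-18 + 16\right) = 617516 - 2 = 617514$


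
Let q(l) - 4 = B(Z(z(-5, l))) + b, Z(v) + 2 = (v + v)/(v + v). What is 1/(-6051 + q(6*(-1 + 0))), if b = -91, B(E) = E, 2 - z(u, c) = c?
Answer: -1/6139 ≈ -0.00016289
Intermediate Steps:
z(u, c) = 2 - c
Z(v) = -1 (Z(v) = -2 + (v + v)/(v + v) = -2 + (2*v)/((2*v)) = -2 + (2*v)*(1/(2*v)) = -2 + 1 = -1)
q(l) = -88 (q(l) = 4 + (-1 - 91) = 4 - 92 = -88)
1/(-6051 + q(6*(-1 + 0))) = 1/(-6051 - 88) = 1/(-6139) = -1/6139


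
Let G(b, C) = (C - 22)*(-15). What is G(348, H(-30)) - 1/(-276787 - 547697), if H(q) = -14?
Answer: 445221361/824484 ≈ 540.00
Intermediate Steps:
G(b, C) = 330 - 15*C (G(b, C) = (-22 + C)*(-15) = 330 - 15*C)
G(348, H(-30)) - 1/(-276787 - 547697) = (330 - 15*(-14)) - 1/(-276787 - 547697) = (330 + 210) - 1/(-824484) = 540 - 1*(-1/824484) = 540 + 1/824484 = 445221361/824484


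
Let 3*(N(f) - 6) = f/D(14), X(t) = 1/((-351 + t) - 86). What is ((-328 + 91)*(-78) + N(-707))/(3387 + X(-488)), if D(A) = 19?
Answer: 974336725/178579518 ≈ 5.4560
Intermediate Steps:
X(t) = 1/(-437 + t)
N(f) = 6 + f/57 (N(f) = 6 + (f/19)/3 = 6 + f/57)
((-328 + 91)*(-78) + N(-707))/(3387 + X(-488)) = ((-328 + 91)*(-78) + (6 + (1/57)*(-707)))/(3387 + 1/(-437 - 488)) = (-237*(-78) + (6 - 707/57))/(3387 + 1/(-925)) = (18486 - 365/57)/(3387 - 1/925) = 1053337/(57*(3132974/925)) = (1053337/57)*(925/3132974) = 974336725/178579518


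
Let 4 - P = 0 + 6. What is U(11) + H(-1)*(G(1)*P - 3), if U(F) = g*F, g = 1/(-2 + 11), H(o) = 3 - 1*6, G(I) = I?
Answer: 146/9 ≈ 16.222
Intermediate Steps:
H(o) = -3 (H(o) = 3 - 6 = -3)
g = ⅑ (g = 1/9 = ⅑ ≈ 0.11111)
U(F) = F/9
P = -2 (P = 4 - (0 + 6) = 4 - 1*6 = 4 - 6 = -2)
U(11) + H(-1)*(G(1)*P - 3) = (⅑)*11 - 3*(1*(-2) - 3) = 11/9 - 3*(-2 - 3) = 11/9 - 3*(-5) = 11/9 + 15 = 146/9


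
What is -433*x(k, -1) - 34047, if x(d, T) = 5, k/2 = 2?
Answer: -36212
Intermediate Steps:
k = 4 (k = 2*2 = 4)
-433*x(k, -1) - 34047 = -433*5 - 34047 = -2165 - 34047 = -36212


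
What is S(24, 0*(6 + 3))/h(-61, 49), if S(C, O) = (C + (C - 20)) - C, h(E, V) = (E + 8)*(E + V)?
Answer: 1/159 ≈ 0.0062893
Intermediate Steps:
h(E, V) = (8 + E)*(E + V)
S(C, O) = -20 + C (S(C, O) = (C + (-20 + C)) - C = (-20 + 2*C) - C = -20 + C)
S(24, 0*(6 + 3))/h(-61, 49) = (-20 + 24)/((-61)² + 8*(-61) + 8*49 - 61*49) = 4/(3721 - 488 + 392 - 2989) = 4/636 = 4*(1/636) = 1/159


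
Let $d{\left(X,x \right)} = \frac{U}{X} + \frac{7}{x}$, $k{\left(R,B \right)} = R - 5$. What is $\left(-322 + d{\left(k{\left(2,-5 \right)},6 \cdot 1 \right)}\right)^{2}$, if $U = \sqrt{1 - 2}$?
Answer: $\frac{1235207}{12} + \frac{1925 i}{9} \approx 1.0293 \cdot 10^{5} + 213.89 i$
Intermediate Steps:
$U = i$ ($U = \sqrt{-1} = i \approx 1.0 i$)
$k{\left(R,B \right)} = -5 + R$ ($k{\left(R,B \right)} = R - 5 = -5 + R$)
$d{\left(X,x \right)} = \frac{7}{x} + \frac{i}{X}$ ($d{\left(X,x \right)} = \frac{i}{X} + \frac{7}{x} = \frac{7}{x} + \frac{i}{X}$)
$\left(-322 + d{\left(k{\left(2,-5 \right)},6 \cdot 1 \right)}\right)^{2} = \left(-322 + \left(\frac{7}{6 \cdot 1} + \frac{i}{-5 + 2}\right)\right)^{2} = \left(-322 + \left(\frac{7}{6} + \frac{i}{-3}\right)\right)^{2} = \left(-322 + \left(7 \cdot \frac{1}{6} + i \left(- \frac{1}{3}\right)\right)\right)^{2} = \left(-322 + \left(\frac{7}{6} - \frac{i}{3}\right)\right)^{2} = \left(- \frac{1925}{6} - \frac{i}{3}\right)^{2}$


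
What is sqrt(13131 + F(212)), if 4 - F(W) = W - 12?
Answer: sqrt(12935) ≈ 113.73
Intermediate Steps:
F(W) = 16 - W (F(W) = 4 - (W - 12) = 4 - (-12 + W) = 4 + (12 - W) = 16 - W)
sqrt(13131 + F(212)) = sqrt(13131 + (16 - 1*212)) = sqrt(13131 + (16 - 212)) = sqrt(13131 - 196) = sqrt(12935)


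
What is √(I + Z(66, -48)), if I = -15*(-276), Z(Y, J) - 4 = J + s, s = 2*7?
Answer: √4110 ≈ 64.109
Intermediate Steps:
s = 14
Z(Y, J) = 18 + J (Z(Y, J) = 4 + (J + 14) = 4 + (14 + J) = 18 + J)
I = 4140
√(I + Z(66, -48)) = √(4140 + (18 - 48)) = √(4140 - 30) = √4110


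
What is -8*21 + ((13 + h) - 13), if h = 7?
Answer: -161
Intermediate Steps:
-8*21 + ((13 + h) - 13) = -8*21 + ((13 + 7) - 13) = -168 + (20 - 13) = -168 + 7 = -161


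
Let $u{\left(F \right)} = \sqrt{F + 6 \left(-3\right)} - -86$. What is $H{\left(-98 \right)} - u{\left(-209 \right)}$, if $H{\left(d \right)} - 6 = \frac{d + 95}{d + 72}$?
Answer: $- \frac{2077}{26} - i \sqrt{227} \approx -79.885 - 15.067 i$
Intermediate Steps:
$u{\left(F \right)} = 86 + \sqrt{-18 + F}$ ($u{\left(F \right)} = \sqrt{F - 18} + 86 = \sqrt{-18 + F} + 86 = 86 + \sqrt{-18 + F}$)
$H{\left(d \right)} = 6 + \frac{95 + d}{72 + d}$ ($H{\left(d \right)} = 6 + \frac{d + 95}{d + 72} = 6 + \frac{95 + d}{72 + d}$)
$H{\left(-98 \right)} - u{\left(-209 \right)} = \frac{527 + 7 \left(-98\right)}{72 - 98} - \left(86 + \sqrt{-18 - 209}\right) = \frac{527 - 686}{-26} - \left(86 + \sqrt{-227}\right) = \left(- \frac{1}{26}\right) \left(-159\right) - \left(86 + i \sqrt{227}\right) = \frac{159}{26} - \left(86 + i \sqrt{227}\right) = - \frac{2077}{26} - i \sqrt{227}$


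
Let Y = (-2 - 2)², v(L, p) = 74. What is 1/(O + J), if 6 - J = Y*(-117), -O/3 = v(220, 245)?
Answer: 1/1656 ≈ 0.00060386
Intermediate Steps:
O = -222 (O = -3*74 = -222)
Y = 16 (Y = (-4)² = 16)
J = 1878 (J = 6 - 16*(-117) = 6 - 1*(-1872) = 6 + 1872 = 1878)
1/(O + J) = 1/(-222 + 1878) = 1/1656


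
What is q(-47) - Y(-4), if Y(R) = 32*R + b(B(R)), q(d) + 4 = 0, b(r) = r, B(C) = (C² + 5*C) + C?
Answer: 132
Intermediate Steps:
B(C) = C² + 6*C
q(d) = -4 (q(d) = -4 + 0 = -4)
Y(R) = 32*R + R*(6 + R)
q(-47) - Y(-4) = -4 - (-4)*(38 - 4) = -4 - (-4)*34 = -4 - 1*(-136) = -4 + 136 = 132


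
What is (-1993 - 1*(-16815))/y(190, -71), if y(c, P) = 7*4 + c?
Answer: 7411/109 ≈ 67.991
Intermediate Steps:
y(c, P) = 28 + c
(-1993 - 1*(-16815))/y(190, -71) = (-1993 - 1*(-16815))/(28 + 190) = (-1993 + 16815)/218 = 14822*(1/218) = 7411/109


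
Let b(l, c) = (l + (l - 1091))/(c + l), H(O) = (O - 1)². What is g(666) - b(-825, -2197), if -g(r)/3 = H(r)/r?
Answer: -334253113/167721 ≈ -1992.9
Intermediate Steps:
H(O) = (-1 + O)²
g(r) = -3*(-1 + r)²/r
b(l, c) = (-1091 + 2*l)/(c + l) (b(l, c) = (l + (-1091 + l))/(c + l) = (-1091 + 2*l)/(c + l))
g(666) - b(-825, -2197) = -3*(-1 + 666)²/666 - (-1091 + 2*(-825))/(-2197 - 825) = -3*1/666*665² - (-1091 - 1650)/(-3022) = -3*1/666*442225 - (-1)*(-2741)/3022 = -442225/222 - 1*2741/3022 = -442225/222 - 2741/3022 = -334253113/167721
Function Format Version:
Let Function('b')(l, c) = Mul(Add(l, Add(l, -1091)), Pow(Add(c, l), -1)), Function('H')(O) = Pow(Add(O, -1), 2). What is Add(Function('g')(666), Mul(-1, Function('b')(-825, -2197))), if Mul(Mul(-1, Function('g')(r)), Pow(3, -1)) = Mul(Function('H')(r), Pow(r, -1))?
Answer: Rational(-334253113, 167721) ≈ -1992.9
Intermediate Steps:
Function('H')(O) = Pow(Add(-1, O), 2)
Function('g')(r) = Mul(-3, Pow(r, -1), Pow(Add(-1, r), 2)) (Function('g')(r) = Mul(-3, Mul(Pow(Add(-1, r), 2), Pow(r, -1))) = Mul(-3, Mul(Pow(r, -1), Pow(Add(-1, r), 2))) = Mul(-3, Pow(r, -1), Pow(Add(-1, r), 2)))
Function('b')(l, c) = Mul(Pow(Add(c, l), -1), Add(-1091, Mul(2, l))) (Function('b')(l, c) = Mul(Add(l, Add(-1091, l)), Pow(Add(c, l), -1)) = Mul(Add(-1091, Mul(2, l)), Pow(Add(c, l), -1)) = Mul(Pow(Add(c, l), -1), Add(-1091, Mul(2, l))))
Add(Function('g')(666), Mul(-1, Function('b')(-825, -2197))) = Add(Mul(-3, Pow(666, -1), Pow(Add(-1, 666), 2)), Mul(-1, Mul(Pow(Add(-2197, -825), -1), Add(-1091, Mul(2, -825))))) = Add(Mul(-3, Rational(1, 666), Pow(665, 2)), Mul(-1, Mul(Pow(-3022, -1), Add(-1091, -1650)))) = Add(Mul(-3, Rational(1, 666), 442225), Mul(-1, Mul(Rational(-1, 3022), -2741))) = Add(Rational(-442225, 222), Mul(-1, Rational(2741, 3022))) = Add(Rational(-442225, 222), Rational(-2741, 3022)) = Rational(-334253113, 167721)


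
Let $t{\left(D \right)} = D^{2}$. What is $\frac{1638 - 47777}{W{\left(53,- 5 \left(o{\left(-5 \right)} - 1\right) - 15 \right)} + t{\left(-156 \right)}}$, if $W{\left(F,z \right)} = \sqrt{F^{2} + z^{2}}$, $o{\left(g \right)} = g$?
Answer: $- \frac{561419352}{296118931} + \frac{46139 \sqrt{3034}}{592237862} \approx -1.8916$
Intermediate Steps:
$\frac{1638 - 47777}{W{\left(53,- 5 \left(o{\left(-5 \right)} - 1\right) - 15 \right)} + t{\left(-156 \right)}} = \frac{1638 - 47777}{\sqrt{53^{2} + \left(- 5 \left(-5 - 1\right) - 15\right)^{2}} + \left(-156\right)^{2}} = - \frac{46139}{\sqrt{2809 + \left(\left(-5\right) \left(-6\right) - 15\right)^{2}} + 24336} = - \frac{46139}{\sqrt{2809 + \left(30 - 15\right)^{2}} + 24336} = - \frac{46139}{\sqrt{2809 + 15^{2}} + 24336} = - \frac{46139}{\sqrt{2809 + 225} + 24336} = - \frac{46139}{\sqrt{3034} + 24336} = - \frac{46139}{24336 + \sqrt{3034}}$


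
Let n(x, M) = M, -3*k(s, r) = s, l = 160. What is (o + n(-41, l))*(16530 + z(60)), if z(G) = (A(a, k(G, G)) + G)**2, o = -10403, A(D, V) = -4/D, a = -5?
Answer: -5179536838/25 ≈ -2.0718e+8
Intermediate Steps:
k(s, r) = -s/3
z(G) = (4/5 + G)**2 (z(G) = (-4/(-5) + G)**2 = (-4*(-1/5) + G)**2 = (4/5 + G)**2)
(o + n(-41, l))*(16530 + z(60)) = (-10403 + 160)*(16530 + (4 + 5*60)**2/25) = -10243*(16530 + (4 + 300)**2/25) = -10243*(16530 + (1/25)*304**2) = -10243*(16530 + (1/25)*92416) = -10243*(16530 + 92416/25) = -10243*505666/25 = -5179536838/25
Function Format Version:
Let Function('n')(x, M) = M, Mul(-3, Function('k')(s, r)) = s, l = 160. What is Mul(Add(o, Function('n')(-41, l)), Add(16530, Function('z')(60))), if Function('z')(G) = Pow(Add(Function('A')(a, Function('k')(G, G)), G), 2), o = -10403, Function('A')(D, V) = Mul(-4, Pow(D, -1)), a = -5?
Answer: Rational(-5179536838, 25) ≈ -2.0718e+8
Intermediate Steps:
Function('k')(s, r) = Mul(Rational(-1, 3), s)
Function('z')(G) = Pow(Add(Rational(4, 5), G), 2) (Function('z')(G) = Pow(Add(Mul(-4, Pow(-5, -1)), G), 2) = Pow(Add(Mul(-4, Rational(-1, 5)), G), 2) = Pow(Add(Rational(4, 5), G), 2))
Mul(Add(o, Function('n')(-41, l)), Add(16530, Function('z')(60))) = Mul(Add(-10403, 160), Add(16530, Mul(Rational(1, 25), Pow(Add(4, Mul(5, 60)), 2)))) = Mul(-10243, Add(16530, Mul(Rational(1, 25), Pow(Add(4, 300), 2)))) = Mul(-10243, Add(16530, Mul(Rational(1, 25), Pow(304, 2)))) = Mul(-10243, Add(16530, Mul(Rational(1, 25), 92416))) = Mul(-10243, Add(16530, Rational(92416, 25))) = Mul(-10243, Rational(505666, 25)) = Rational(-5179536838, 25)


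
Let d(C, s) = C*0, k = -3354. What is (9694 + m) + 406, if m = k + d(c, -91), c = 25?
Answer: 6746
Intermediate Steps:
d(C, s) = 0
m = -3354 (m = -3354 + 0 = -3354)
(9694 + m) + 406 = (9694 - 3354) + 406 = 6340 + 406 = 6746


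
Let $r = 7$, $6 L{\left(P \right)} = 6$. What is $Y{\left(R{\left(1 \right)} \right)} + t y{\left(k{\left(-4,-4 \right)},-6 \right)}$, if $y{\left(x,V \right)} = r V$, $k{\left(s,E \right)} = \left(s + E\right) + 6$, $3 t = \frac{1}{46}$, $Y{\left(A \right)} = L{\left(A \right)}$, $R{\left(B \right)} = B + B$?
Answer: $\frac{16}{23} \approx 0.69565$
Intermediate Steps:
$L{\left(P \right)} = 1$ ($L{\left(P \right)} = \frac{1}{6} \cdot 6 = 1$)
$R{\left(B \right)} = 2 B$
$Y{\left(A \right)} = 1$
$t = \frac{1}{138}$ ($t = \frac{1}{3 \cdot 46} = \frac{1}{3} \cdot \frac{1}{46} = \frac{1}{138} \approx 0.0072464$)
$k{\left(s,E \right)} = 6 + E + s$ ($k{\left(s,E \right)} = \left(E + s\right) + 6 = 6 + E + s$)
$y{\left(x,V \right)} = 7 V$
$Y{\left(R{\left(1 \right)} \right)} + t y{\left(k{\left(-4,-4 \right)},-6 \right)} = 1 + \frac{7 \left(-6\right)}{138} = 1 + \frac{1}{138} \left(-42\right) = 1 - \frac{7}{23} = \frac{16}{23}$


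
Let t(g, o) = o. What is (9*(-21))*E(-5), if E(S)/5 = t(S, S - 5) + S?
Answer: 14175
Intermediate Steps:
E(S) = -25 + 10*S (E(S) = 5*((S - 5) + S) = 5*((-5 + S) + S) = 5*(-5 + 2*S) = -25 + 10*S)
(9*(-21))*E(-5) = (9*(-21))*(-25 + 10*(-5)) = -189*(-25 - 50) = -189*(-75) = 14175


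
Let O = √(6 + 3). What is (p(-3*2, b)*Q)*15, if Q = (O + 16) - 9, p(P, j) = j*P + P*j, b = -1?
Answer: 1800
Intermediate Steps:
O = 3 (O = √9 = 3)
p(P, j) = 2*P*j (p(P, j) = P*j + P*j = 2*P*j)
Q = 10 (Q = (3 + 16) - 9 = 19 - 9 = 10)
(p(-3*2, b)*Q)*15 = ((2*(-3*2)*(-1))*10)*15 = ((2*(-6)*(-1))*10)*15 = (12*10)*15 = 120*15 = 1800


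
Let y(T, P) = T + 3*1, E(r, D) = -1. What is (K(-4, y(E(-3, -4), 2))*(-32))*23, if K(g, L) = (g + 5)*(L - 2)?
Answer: 0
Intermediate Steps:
y(T, P) = 3 + T (y(T, P) = T + 3 = 3 + T)
K(g, L) = (-2 + L)*(5 + g) (K(g, L) = (5 + g)*(-2 + L) = (-2 + L)*(5 + g))
(K(-4, y(E(-3, -4), 2))*(-32))*23 = ((-10 - 2*(-4) + 5*(3 - 1) + (3 - 1)*(-4))*(-32))*23 = ((-10 + 8 + 5*2 + 2*(-4))*(-32))*23 = ((-10 + 8 + 10 - 8)*(-32))*23 = (0*(-32))*23 = 0*23 = 0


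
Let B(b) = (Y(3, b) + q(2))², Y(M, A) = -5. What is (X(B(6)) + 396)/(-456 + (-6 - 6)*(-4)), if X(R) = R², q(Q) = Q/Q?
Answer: -163/102 ≈ -1.5980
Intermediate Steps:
q(Q) = 1
B(b) = 16 (B(b) = (-5 + 1)² = (-4)² = 16)
(X(B(6)) + 396)/(-456 + (-6 - 6)*(-4)) = (16² + 396)/(-456 + (-6 - 6)*(-4)) = (256 + 396)/(-456 - 12*(-4)) = 652/(-456 + 48) = 652/(-408) = 652*(-1/408) = -163/102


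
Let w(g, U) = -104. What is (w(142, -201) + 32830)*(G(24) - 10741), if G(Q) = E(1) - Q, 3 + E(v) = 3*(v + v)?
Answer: -352197212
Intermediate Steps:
E(v) = -3 + 6*v (E(v) = -3 + 3*(v + v) = -3 + 3*(2*v) = -3 + 6*v)
G(Q) = 3 - Q (G(Q) = (-3 + 6*1) - Q = (-3 + 6) - Q = 3 - Q)
(w(142, -201) + 32830)*(G(24) - 10741) = (-104 + 32830)*((3 - 1*24) - 10741) = 32726*((3 - 24) - 10741) = 32726*(-21 - 10741) = 32726*(-10762) = -352197212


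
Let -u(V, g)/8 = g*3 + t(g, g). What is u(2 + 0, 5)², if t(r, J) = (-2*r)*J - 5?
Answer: 102400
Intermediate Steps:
t(r, J) = -5 - 2*J*r (t(r, J) = -2*J*r - 5 = -5 - 2*J*r)
u(V, g) = 40 - 24*g + 16*g² (u(V, g) = -8*(g*3 + (-5 - 2*g*g)) = -8*(3*g + (-5 - 2*g²)) = -8*(-5 - 2*g² + 3*g) = 40 - 24*g + 16*g²)
u(2 + 0, 5)² = (40 - 24*5 + 16*5²)² = (40 - 120 + 16*25)² = (40 - 120 + 400)² = 320² = 102400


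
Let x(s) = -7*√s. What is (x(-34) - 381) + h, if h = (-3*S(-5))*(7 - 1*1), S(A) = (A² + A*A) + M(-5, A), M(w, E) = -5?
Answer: -1191 - 7*I*√34 ≈ -1191.0 - 40.817*I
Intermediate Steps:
S(A) = -5 + 2*A² (S(A) = (A² + A*A) - 5 = (A² + A²) - 5 = 2*A² - 5 = -5 + 2*A²)
h = -810 (h = (-3*(-5 + 2*(-5)²))*(7 - 1*1) = (-3*(-5 + 2*25))*(7 - 1) = -3*(-5 + 50)*6 = -3*45*6 = -135*6 = -810)
(x(-34) - 381) + h = (-7*I*√34 - 381) - 810 = (-381 - 7*I*√34) - 810 = -1191 - 7*I*√34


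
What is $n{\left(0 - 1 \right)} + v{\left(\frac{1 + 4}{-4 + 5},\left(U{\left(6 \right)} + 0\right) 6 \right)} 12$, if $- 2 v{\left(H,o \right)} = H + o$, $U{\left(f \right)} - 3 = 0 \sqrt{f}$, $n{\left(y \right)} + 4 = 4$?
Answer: $-138$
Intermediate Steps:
$n{\left(y \right)} = 0$ ($n{\left(y \right)} = -4 + 4 = 0$)
$U{\left(f \right)} = 3$ ($U{\left(f \right)} = 3 + 0 \sqrt{f} = 3 + 0 = 3$)
$v{\left(H,o \right)} = - \frac{H}{2} - \frac{o}{2}$ ($v{\left(H,o \right)} = - \frac{H + o}{2} = - \frac{H}{2} - \frac{o}{2}$)
$n{\left(0 - 1 \right)} + v{\left(\frac{1 + 4}{-4 + 5},\left(U{\left(6 \right)} + 0\right) 6 \right)} 12 = 0 + \left(- \frac{\left(1 + 4\right) \frac{1}{-4 + 5}}{2} - \frac{\left(3 + 0\right) 6}{2}\right) 12 = 0 + \left(- \frac{5 \cdot 1^{-1}}{2} - \frac{3 \cdot 6}{2}\right) 12 = 0 + \left(- \frac{5 \cdot 1}{2} - 9\right) 12 = 0 + \left(\left(- \frac{1}{2}\right) 5 - 9\right) 12 = 0 + \left(- \frac{5}{2} - 9\right) 12 = 0 - 138 = -138$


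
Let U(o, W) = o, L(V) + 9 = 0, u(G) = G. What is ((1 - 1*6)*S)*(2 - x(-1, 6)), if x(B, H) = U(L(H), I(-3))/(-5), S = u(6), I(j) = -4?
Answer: -6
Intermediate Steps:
L(V) = -9 (L(V) = -9 + 0 = -9)
S = 6
x(B, H) = 9/5 (x(B, H) = -9/(-5) = -9*(-⅕) = 9/5)
((1 - 1*6)*S)*(2 - x(-1, 6)) = ((1 - 1*6)*6)*(2 - 1*9/5) = ((1 - 6)*6)*(2 - 9/5) = -5*6*(⅕) = -30*⅕ = -6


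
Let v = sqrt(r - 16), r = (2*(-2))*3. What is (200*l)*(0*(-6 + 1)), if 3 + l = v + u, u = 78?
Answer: 0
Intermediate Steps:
r = -12 (r = -4*3 = -12)
v = 2*I*sqrt(7) (v = sqrt(-12 - 16) = sqrt(-28) = 2*I*sqrt(7) ≈ 5.2915*I)
l = 75 + 2*I*sqrt(7) (l = -3 + (2*I*sqrt(7) + 78) = -3 + (78 + 2*I*sqrt(7)) = 75 + 2*I*sqrt(7) ≈ 75.0 + 5.2915*I)
(200*l)*(0*(-6 + 1)) = (200*(75 + 2*I*sqrt(7)))*(0*(-6 + 1)) = (15000 + 400*I*sqrt(7))*(0*(-5)) = (15000 + 400*I*sqrt(7))*0 = 0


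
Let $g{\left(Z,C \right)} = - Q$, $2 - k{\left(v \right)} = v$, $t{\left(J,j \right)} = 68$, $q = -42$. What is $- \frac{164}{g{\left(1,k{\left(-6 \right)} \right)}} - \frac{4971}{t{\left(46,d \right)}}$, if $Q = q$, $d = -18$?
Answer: $- \frac{109967}{1428} \approx -77.008$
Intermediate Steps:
$k{\left(v \right)} = 2 - v$
$Q = -42$
$g{\left(Z,C \right)} = 42$ ($g{\left(Z,C \right)} = \left(-1\right) \left(-42\right) = 42$)
$- \frac{164}{g{\left(1,k{\left(-6 \right)} \right)}} - \frac{4971}{t{\left(46,d \right)}} = - \frac{164}{42} - \frac{4971}{68} = \left(-164\right) \frac{1}{42} - \frac{4971}{68} = - \frac{82}{21} - \frac{4971}{68} = - \frac{109967}{1428}$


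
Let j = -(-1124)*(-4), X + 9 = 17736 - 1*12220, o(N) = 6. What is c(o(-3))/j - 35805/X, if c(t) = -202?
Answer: -79933433/12379736 ≈ -6.4568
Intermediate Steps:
X = 5507 (X = -9 + (17736 - 1*12220) = -9 + (17736 - 12220) = -9 + 5516 = 5507)
j = -4496 (j = -1*4496 = -4496)
c(o(-3))/j - 35805/X = -202/(-4496) - 35805/5507 = -202*(-1/4496) - 35805*1/5507 = 101/2248 - 35805/5507 = -79933433/12379736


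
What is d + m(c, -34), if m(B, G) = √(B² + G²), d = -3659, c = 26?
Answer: -3659 + 2*√458 ≈ -3616.2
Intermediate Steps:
d + m(c, -34) = -3659 + √(26² + (-34)²) = -3659 + √(676 + 1156) = -3659 + √1832 = -3659 + 2*√458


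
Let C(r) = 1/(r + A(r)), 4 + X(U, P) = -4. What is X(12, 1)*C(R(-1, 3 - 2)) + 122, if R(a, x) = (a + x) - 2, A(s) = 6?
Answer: 120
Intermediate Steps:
X(U, P) = -8 (X(U, P) = -4 - 4 = -8)
R(a, x) = -2 + a + x
C(r) = 1/(6 + r) (C(r) = 1/(r + 6) = 1/(6 + r))
X(12, 1)*C(R(-1, 3 - 2)) + 122 = -8/(6 + (-2 - 1 + (3 - 2))) + 122 = -8/(6 + (-2 - 1 + 1)) + 122 = -8/(6 - 2) + 122 = -8/4 + 122 = -8*¼ + 122 = -2 + 122 = 120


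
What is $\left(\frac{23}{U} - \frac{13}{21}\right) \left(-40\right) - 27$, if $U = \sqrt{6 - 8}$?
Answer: $- \frac{47}{21} + 460 i \sqrt{2} \approx -2.2381 + 650.54 i$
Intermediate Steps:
$U = i \sqrt{2}$ ($U = \sqrt{-2} = i \sqrt{2} \approx 1.4142 i$)
$\left(\frac{23}{U} - \frac{13}{21}\right) \left(-40\right) - 27 = \left(\frac{23}{i \sqrt{2}} - \frac{13}{21}\right) \left(-40\right) - 27 = \left(23 \left(- \frac{i \sqrt{2}}{2}\right) - \frac{13}{21}\right) \left(-40\right) - 27 = \left(- \frac{23 i \sqrt{2}}{2} - \frac{13}{21}\right) \left(-40\right) - 27 = \left(- \frac{13}{21} - \frac{23 i \sqrt{2}}{2}\right) \left(-40\right) - 27 = \left(\frac{520}{21} + 460 i \sqrt{2}\right) - 27 = - \frac{47}{21} + 460 i \sqrt{2}$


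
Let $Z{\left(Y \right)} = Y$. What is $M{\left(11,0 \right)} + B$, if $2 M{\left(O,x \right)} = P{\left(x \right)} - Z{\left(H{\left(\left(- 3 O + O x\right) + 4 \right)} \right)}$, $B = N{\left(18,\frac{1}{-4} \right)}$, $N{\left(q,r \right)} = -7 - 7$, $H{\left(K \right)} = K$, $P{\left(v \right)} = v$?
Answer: $\frac{1}{2} \approx 0.5$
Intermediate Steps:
$N{\left(q,r \right)} = -14$ ($N{\left(q,r \right)} = -7 - 7 = -14$)
$B = -14$
$M{\left(O,x \right)} = -2 + \frac{x}{2} + \frac{3 O}{2} - \frac{O x}{2}$ ($M{\left(O,x \right)} = \frac{x - \left(\left(- 3 O + O x\right) + 4\right)}{2} = \frac{x - \left(4 - 3 O + O x\right)}{2} = \frac{-4 + x + 3 O - O x}{2} = -2 + \frac{x}{2} + \frac{3 O}{2} - \frac{O x}{2}$)
$M{\left(11,0 \right)} + B = \left(-2 + \frac{1}{2} \cdot 0 + \frac{3}{2} \cdot 11 - \frac{11}{2} \cdot 0\right) - 14 = \left(-2 + 0 + \frac{33}{2} + 0\right) - 14 = \frac{29}{2} - 14 = \frac{1}{2}$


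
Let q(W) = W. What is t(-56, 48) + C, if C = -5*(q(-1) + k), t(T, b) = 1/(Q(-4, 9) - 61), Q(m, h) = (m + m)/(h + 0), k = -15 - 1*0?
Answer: 44551/557 ≈ 79.984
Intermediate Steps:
k = -15 (k = -15 + 0 = -15)
Q(m, h) = 2*m/h (Q(m, h) = (2*m)/h = 2*m/h)
t(T, b) = -9/557 (t(T, b) = 1/(2*(-4)/9 - 61) = 1/(2*(-4)*(1/9) - 61) = 1/(-8/9 - 61) = 1/(-557/9) = -9/557)
C = 80 (C = -5*(-1 - 15) = -5*(-16) = 80)
t(-56, 48) + C = -9/557 + 80 = 44551/557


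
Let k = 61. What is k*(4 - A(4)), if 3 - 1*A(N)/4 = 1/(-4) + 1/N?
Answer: -488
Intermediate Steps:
A(N) = 13 - 4/N (A(N) = 12 - 4*(1/(-4) + 1/N) = 12 - 4*(1*(-1/4) + 1/N) = 12 - 4*(-1/4 + 1/N) = 12 + (1 - 4/N) = 13 - 4/N)
k*(4 - A(4)) = 61*(4 - (13 - 4/4)) = 61*(4 - (13 - 4*1/4)) = 61*(4 - (13 - 1)) = 61*(4 - 1*12) = 61*(4 - 12) = 61*(-8) = -488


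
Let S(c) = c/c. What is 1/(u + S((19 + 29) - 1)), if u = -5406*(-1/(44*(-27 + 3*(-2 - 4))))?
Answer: -330/571 ≈ -0.57793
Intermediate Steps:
S(c) = 1
u = -901/330 (u = -5406*(-1/(44*(-27 + 3*(-6)))) = -5406*(-1/(44*(-27 - 18))) = -5406/((-45*(-44))) = -5406/1980 = -5406*1/1980 = -901/330 ≈ -2.7303)
1/(u + S((19 + 29) - 1)) = 1/(-901/330 + 1) = 1/(-571/330) = -330/571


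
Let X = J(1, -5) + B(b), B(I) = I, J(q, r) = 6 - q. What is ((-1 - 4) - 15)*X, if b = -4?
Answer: -20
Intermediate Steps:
X = 1 (X = (6 - 1*1) - 4 = (6 - 1) - 4 = 5 - 4 = 1)
((-1 - 4) - 15)*X = ((-1 - 4) - 15)*1 = (-5 - 15)*1 = -20*1 = -20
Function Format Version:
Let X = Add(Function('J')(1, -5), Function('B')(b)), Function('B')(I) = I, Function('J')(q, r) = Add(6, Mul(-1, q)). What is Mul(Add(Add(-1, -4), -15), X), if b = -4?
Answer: -20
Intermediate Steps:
X = 1 (X = Add(Add(6, Mul(-1, 1)), -4) = Add(Add(6, -1), -4) = Add(5, -4) = 1)
Mul(Add(Add(-1, -4), -15), X) = Mul(Add(Add(-1, -4), -15), 1) = Mul(Add(-5, -15), 1) = Mul(-20, 1) = -20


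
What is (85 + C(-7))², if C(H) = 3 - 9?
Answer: 6241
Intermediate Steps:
C(H) = -6
(85 + C(-7))² = (85 - 6)² = 79² = 6241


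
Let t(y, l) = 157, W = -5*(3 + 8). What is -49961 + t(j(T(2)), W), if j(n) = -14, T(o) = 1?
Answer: -49804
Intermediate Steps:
W = -55 (W = -5*11 = -55)
-49961 + t(j(T(2)), W) = -49961 + 157 = -49804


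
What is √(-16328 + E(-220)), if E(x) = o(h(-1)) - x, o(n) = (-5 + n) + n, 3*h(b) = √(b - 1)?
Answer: √(-145017 + 6*I*√2)/3 ≈ 0.0037137 + 126.94*I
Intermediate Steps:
h(b) = √(-1 + b)/3 (h(b) = √(b - 1)/3 = √(-1 + b)/3)
o(n) = -5 + 2*n
E(x) = -5 - x + 2*I*√2/3 (E(x) = (-5 + 2*(√(-1 - 1)/3)) - x = (-5 + 2*(√(-2)/3)) - x = (-5 + 2*((I*√2)/3)) - x = (-5 + 2*(I*√2/3)) - x = (-5 + 2*I*√2/3) - x = -5 - x + 2*I*√2/3)
√(-16328 + E(-220)) = √(-16328 + (-5 - 1*(-220) + 2*I*√2/3)) = √(-16328 + (-5 + 220 + 2*I*√2/3)) = √(-16328 + (215 + 2*I*√2/3)) = √(-16113 + 2*I*√2/3)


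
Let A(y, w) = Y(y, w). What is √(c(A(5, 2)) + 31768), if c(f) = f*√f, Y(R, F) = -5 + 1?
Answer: 2*√(7942 - 2*I) ≈ 178.24 - 0.022442*I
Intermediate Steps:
Y(R, F) = -4
A(y, w) = -4
c(f) = f^(3/2)
√(c(A(5, 2)) + 31768) = √((-4)^(3/2) + 31768) = √(-8*I + 31768) = √(31768 - 8*I)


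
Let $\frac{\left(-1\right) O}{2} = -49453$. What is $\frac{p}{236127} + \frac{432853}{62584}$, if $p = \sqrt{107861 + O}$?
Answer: $\frac{432853}{62584} + \frac{\sqrt{206767}}{236127} \approx 6.9183$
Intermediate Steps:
$O = 98906$ ($O = \left(-2\right) \left(-49453\right) = 98906$)
$p = \sqrt{206767}$ ($p = \sqrt{107861 + 98906} = \sqrt{206767} \approx 454.72$)
$\frac{p}{236127} + \frac{432853}{62584} = \frac{\sqrt{206767}}{236127} + \frac{432853}{62584} = \frac{432853}{62584} + \frac{\sqrt{206767}}{236127}$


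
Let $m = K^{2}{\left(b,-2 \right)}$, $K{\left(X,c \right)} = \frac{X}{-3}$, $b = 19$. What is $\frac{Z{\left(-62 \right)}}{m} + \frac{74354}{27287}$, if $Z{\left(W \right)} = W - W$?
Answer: $\frac{74354}{27287} \approx 2.7249$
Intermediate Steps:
$K{\left(X,c \right)} = - \frac{X}{3}$ ($K{\left(X,c \right)} = X \left(- \frac{1}{3}\right) = - \frac{X}{3}$)
$Z{\left(W \right)} = 0$
$m = \frac{361}{9}$ ($m = \left(\left(- \frac{1}{3}\right) 19\right)^{2} = \left(- \frac{19}{3}\right)^{2} = \frac{361}{9} \approx 40.111$)
$\frac{Z{\left(-62 \right)}}{m} + \frac{74354}{27287} = \frac{0}{\frac{361}{9}} + \frac{74354}{27287} = 0 \cdot \frac{9}{361} + 74354 \cdot \frac{1}{27287} = 0 + \frac{74354}{27287} = \frac{74354}{27287}$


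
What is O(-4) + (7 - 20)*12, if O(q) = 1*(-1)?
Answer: -157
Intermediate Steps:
O(q) = -1
O(-4) + (7 - 20)*12 = -1 + (7 - 20)*12 = -1 - 13*12 = -1 - 156 = -157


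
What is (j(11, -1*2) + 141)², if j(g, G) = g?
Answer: 23104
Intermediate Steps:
(j(11, -1*2) + 141)² = (11 + 141)² = 152² = 23104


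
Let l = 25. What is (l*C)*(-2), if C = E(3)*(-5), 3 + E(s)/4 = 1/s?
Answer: -8000/3 ≈ -2666.7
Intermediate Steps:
E(s) = -12 + 4/s
C = 160/3 (C = (-12 + 4/3)*(-5) = -32/3*(-5) = 160/3 ≈ 53.333)
(l*C)*(-2) = (25*(160/3))*(-2) = (4000/3)*(-2) = -8000/3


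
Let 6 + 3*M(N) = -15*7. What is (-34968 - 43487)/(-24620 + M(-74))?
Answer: 78455/24657 ≈ 3.1819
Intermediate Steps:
M(N) = -37 (M(N) = -2 + (-15*7)/3 = -2 + (⅓)*(-105) = -2 - 35 = -37)
(-34968 - 43487)/(-24620 + M(-74)) = (-34968 - 43487)/(-24620 - 37) = -78455/(-24657) = -78455*(-1/24657) = 78455/24657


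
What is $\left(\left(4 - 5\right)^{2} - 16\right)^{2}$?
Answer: $225$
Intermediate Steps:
$\left(\left(4 - 5\right)^{2} - 16\right)^{2} = \left(\left(-1\right)^{2} - 16\right)^{2} = \left(1 - 16\right)^{2} = \left(-15\right)^{2} = 225$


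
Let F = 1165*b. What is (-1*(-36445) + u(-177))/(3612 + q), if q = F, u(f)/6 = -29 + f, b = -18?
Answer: -35209/17358 ≈ -2.0284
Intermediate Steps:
u(f) = -174 + 6*f (u(f) = 6*(-29 + f) = -174 + 6*f)
F = -20970 (F = 1165*(-18) = -20970)
q = -20970
(-1*(-36445) + u(-177))/(3612 + q) = (-1*(-36445) + (-174 + 6*(-177)))/(3612 - 20970) = (36445 + (-174 - 1062))/(-17358) = (36445 - 1236)*(-1/17358) = 35209*(-1/17358) = -35209/17358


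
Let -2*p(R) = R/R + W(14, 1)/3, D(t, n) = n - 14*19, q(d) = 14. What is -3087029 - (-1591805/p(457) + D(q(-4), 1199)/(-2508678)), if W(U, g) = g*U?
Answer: -51871368875711/14215842 ≈ -3.6488e+6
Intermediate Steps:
W(U, g) = U*g
D(t, n) = -266 + n (D(t, n) = n - 266 = -266 + n)
p(R) = -17/6 (p(R) = -(R/R + (14*1)/3)/2 = -(1 + 14*(⅓))/2 = -(1 + 14/3)/2 = -½*17/3 = -17/6)
-3087029 - (-1591805/p(457) + D(q(-4), 1199)/(-2508678)) = -3087029 - (-1591805/(-17/6) + (-266 + 1199)/(-2508678)) = -3087029 - (-1591805*(-6/17) + 933*(-1/2508678)) = -3087029 - (9550830/17 - 311/836226) = -3087029 - 1*7986652362293/14215842 = -3087029 - 7986652362293/14215842 = -51871368875711/14215842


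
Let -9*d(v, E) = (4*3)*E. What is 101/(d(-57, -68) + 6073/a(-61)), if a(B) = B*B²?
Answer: 68775243/61720613 ≈ 1.1143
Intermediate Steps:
d(v, E) = -4*E/3 (d(v, E) = -4*3*E/9 = -4*E/3)
a(B) = B³
101/(d(-57, -68) + 6073/a(-61)) = 101/(-4/3*(-68) + 6073/((-61)³)) = 101/(272/3 + 6073/(-226981)) = 101/(272/3 + 6073*(-1/226981)) = 101/(272/3 - 6073/226981) = 101/(61720613/680943) = (680943/61720613)*101 = 68775243/61720613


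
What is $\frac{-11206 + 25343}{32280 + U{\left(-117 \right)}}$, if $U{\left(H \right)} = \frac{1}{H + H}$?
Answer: $\frac{3308058}{7553519} \approx 0.43795$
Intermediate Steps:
$U{\left(H \right)} = \frac{1}{2 H}$
$\frac{-11206 + 25343}{32280 + U{\left(-117 \right)}} = \frac{-11206 + 25343}{32280 + \frac{1}{2 \left(-117\right)}} = \frac{14137}{32280 + \frac{1}{2} \left(- \frac{1}{117}\right)} = \frac{14137}{32280 - \frac{1}{234}} = \frac{14137}{\frac{7553519}{234}} = 14137 \cdot \frac{234}{7553519} = \frac{3308058}{7553519}$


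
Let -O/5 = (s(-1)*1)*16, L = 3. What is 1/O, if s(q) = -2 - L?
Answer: 1/400 ≈ 0.0025000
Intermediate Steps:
s(q) = -5 (s(q) = -2 - 1*3 = -2 - 3 = -5)
O = 400 (O = -5*(-5*1)*16 = -(-25)*16 = -5*(-80) = 400)
1/O = 1/400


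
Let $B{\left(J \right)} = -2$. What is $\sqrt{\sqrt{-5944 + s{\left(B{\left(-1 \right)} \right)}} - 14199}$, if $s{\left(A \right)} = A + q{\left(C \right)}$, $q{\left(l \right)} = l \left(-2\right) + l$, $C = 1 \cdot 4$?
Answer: $\sqrt{-14199 + 5 i \sqrt{238}} \approx 0.3237 + 119.16 i$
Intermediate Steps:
$C = 4$
$q{\left(l \right)} = - l$ ($q{\left(l \right)} = - 2 l + l = - l$)
$s{\left(A \right)} = -4 + A$ ($s{\left(A \right)} = A - 4 = -4 + A$)
$\sqrt{\sqrt{-5944 + s{\left(B{\left(-1 \right)} \right)}} - 14199} = \sqrt{\sqrt{-5944 - 6} - 14199} = \sqrt{\sqrt{-5950} - 14199} = \sqrt{5 i \sqrt{238} - 14199} = \sqrt{-14199 + 5 i \sqrt{238}}$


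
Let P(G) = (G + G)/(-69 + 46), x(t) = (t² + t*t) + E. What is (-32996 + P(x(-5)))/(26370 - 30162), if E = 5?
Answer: 126503/14536 ≈ 8.7027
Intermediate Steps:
x(t) = 5 + 2*t² (x(t) = (t² + t*t) + 5 = (t² + t²) + 5 = 2*t² + 5 = 5 + 2*t²)
P(G) = -2*G/23 (P(G) = (2*G)/(-23) = (2*G)*(-1/23) = -2*G/23)
(-32996 + P(x(-5)))/(26370 - 30162) = (-32996 - 2*(5 + 2*(-5)²)/23)/(26370 - 30162) = (-32996 - 2*(5 + 2*25)/23)/(-3792) = (-32996 - 2*(5 + 50)/23)*(-1/3792) = (-32996 - 2/23*55)*(-1/3792) = (-32996 - 110/23)*(-1/3792) = -759018/23*(-1/3792) = 126503/14536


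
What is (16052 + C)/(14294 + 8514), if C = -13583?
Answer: 2469/22808 ≈ 0.10825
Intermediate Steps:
(16052 + C)/(14294 + 8514) = (16052 - 13583)/(14294 + 8514) = 2469/22808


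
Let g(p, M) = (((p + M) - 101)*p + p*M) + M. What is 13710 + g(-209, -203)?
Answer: 163151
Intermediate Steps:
g(p, M) = M + M*p + p*(-101 + M + p) (g(p, M) = (((M + p) - 101)*p + M*p) + M = ((-101 + M + p)*p + M*p) + M = (p*(-101 + M + p) + M*p) + M = (M*p + p*(-101 + M + p)) + M = M + M*p + p*(-101 + M + p))
13710 + g(-209, -203) = 13710 + (-203 + (-209)**2 - 101*(-209) + 2*(-203)*(-209)) = 13710 + (-203 + 43681 + 21109 + 84854) = 13710 + 149441 = 163151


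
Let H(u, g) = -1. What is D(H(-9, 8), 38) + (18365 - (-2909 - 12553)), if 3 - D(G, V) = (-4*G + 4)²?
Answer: 33766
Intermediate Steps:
D(G, V) = 3 - (4 - 4*G)² (D(G, V) = 3 - (-4*G + 4)² = 3 - (4 - 4*G)²)
D(H(-9, 8), 38) + (18365 - (-2909 - 12553)) = (3 - 16*(-1 - 1)²) + (18365 - (-2909 - 12553)) = (3 - 16*(-2)²) + (18365 - 1*(-15462)) = (3 - 16*4) + (18365 + 15462) = (3 - 64) + 33827 = -61 + 33827 = 33766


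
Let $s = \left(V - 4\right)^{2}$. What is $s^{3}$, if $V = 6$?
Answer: $64$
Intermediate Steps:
$s = 4$ ($s = \left(6 - 4\right)^{2} = 2^{2} = 4$)
$s^{3} = 4^{3} = 64$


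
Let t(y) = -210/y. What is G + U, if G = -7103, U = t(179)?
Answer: -1271647/179 ≈ -7104.2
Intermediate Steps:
U = -210/179 ≈ -1.1732
G + U = -7103 - 210/179 = -1271647/179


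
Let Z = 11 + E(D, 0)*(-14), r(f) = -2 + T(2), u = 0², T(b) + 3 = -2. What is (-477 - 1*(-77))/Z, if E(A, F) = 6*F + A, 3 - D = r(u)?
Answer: 400/129 ≈ 3.1008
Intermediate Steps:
T(b) = -5 (T(b) = -3 - 2 = -5)
u = 0
r(f) = -7 (r(f) = -2 - 5 = -7)
D = 10 (D = 3 - 1*(-7) = 3 + 7 = 10)
E(A, F) = A + 6*F
Z = -129 (Z = 11 + (10 + 6*0)*(-14) = 11 + (10 + 0)*(-14) = 11 + 10*(-14) = 11 - 140 = -129)
(-477 - 1*(-77))/Z = (-477 - 1*(-77))/(-129) = (-477 + 77)*(-1/129) = -400*(-1/129) = 400/129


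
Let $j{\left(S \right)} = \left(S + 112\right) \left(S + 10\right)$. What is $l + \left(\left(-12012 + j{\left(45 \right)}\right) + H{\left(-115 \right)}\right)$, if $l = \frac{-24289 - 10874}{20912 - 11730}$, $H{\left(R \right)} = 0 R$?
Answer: $- \frac{31042777}{9182} \approx -3380.8$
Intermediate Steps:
$H{\left(R \right)} = 0$
$j{\left(S \right)} = \left(10 + S\right) \left(112 + S\right)$ ($j{\left(S \right)} = \left(112 + S\right) \left(10 + S\right) = \left(10 + S\right) \left(112 + S\right)$)
$l = - \frac{35163}{9182} \approx -3.8296$
$l + \left(\left(-12012 + j{\left(45 \right)}\right) + H{\left(-115 \right)}\right) = - \frac{35163}{9182} + \left(\left(-12012 + \left(1120 + 45^{2} + 122 \cdot 45\right)\right) + 0\right) = - \frac{35163}{9182} + \left(\left(-12012 + \left(1120 + 2025 + 5490\right)\right) + 0\right) = - \frac{35163}{9182} + \left(\left(-12012 + 8635\right) + 0\right) = - \frac{35163}{9182} + \left(-3377 + 0\right) = - \frac{35163}{9182} - 3377 = - \frac{31042777}{9182}$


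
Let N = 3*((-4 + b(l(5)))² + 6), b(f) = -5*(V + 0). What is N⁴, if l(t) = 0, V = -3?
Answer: 21071715921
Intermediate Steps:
b(f) = 15 (b(f) = -5*(-3 + 0) = -5*(-3) = 15)
N = 381 (N = 3*((-4 + 15)² + 6) = 3*(11² + 6) = 3*(121 + 6) = 3*127 = 381)
N⁴ = 381⁴ = 21071715921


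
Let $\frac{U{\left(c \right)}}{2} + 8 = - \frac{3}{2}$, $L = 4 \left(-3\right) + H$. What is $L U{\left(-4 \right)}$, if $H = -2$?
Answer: $266$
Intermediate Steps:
$L = -14$ ($L = 4 \left(-3\right) - 2 = -12 - 2 = -14$)
$U{\left(c \right)} = -19$ ($U{\left(c \right)} = -16 + 2 \left(- \frac{3}{2}\right) = -16 - 3 = -19$)
$L U{\left(-4 \right)} = \left(-14\right) \left(-19\right) = 266$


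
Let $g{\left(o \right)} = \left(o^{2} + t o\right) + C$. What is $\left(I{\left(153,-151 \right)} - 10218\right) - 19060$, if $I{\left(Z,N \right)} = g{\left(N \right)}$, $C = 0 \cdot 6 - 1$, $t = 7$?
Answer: $-7535$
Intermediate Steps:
$C = -1$ ($C = 0 - 1 = -1$)
$g{\left(o \right)} = -1 + o^{2} + 7 o$ ($g{\left(o \right)} = \left(o^{2} + 7 o\right) - 1 = -1 + o^{2} + 7 o$)
$I{\left(Z,N \right)} = -1 + N^{2} + 7 N$
$\left(I{\left(153,-151 \right)} - 10218\right) - 19060 = \left(\left(-1 + \left(-151\right)^{2} + 7 \left(-151\right)\right) - 10218\right) - 19060 = \left(\left(-1 + 22801 - 1057\right) - 10218\right) - 19060 = \left(21743 - 10218\right) - 19060 = 11525 - 19060 = -7535$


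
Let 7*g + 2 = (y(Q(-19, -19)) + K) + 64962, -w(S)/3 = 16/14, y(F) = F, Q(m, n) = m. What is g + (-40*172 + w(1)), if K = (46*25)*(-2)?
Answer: 14457/7 ≈ 2065.3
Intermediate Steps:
w(S) = -24/7 (w(S) = -48/14 = -3*8/7 = -24/7)
K = -2300 (K = 1150*(-2) = -2300)
g = 62641/7 (g = -2/7 + ((-19 - 2300) + 64962)/7 = -2/7 + (-2319 + 64962)/7 = -2/7 + (⅐)*62643 = -2/7 + 8949 = 62641/7 ≈ 8948.7)
g + (-40*172 + w(1)) = 62641/7 + (-40*172 - 24/7) = 62641/7 + (-6880 - 24/7) = 62641/7 - 48184/7 = 14457/7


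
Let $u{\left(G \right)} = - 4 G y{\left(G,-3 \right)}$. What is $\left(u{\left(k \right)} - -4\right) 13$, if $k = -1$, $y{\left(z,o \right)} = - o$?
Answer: $208$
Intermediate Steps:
$u{\left(G \right)} = - 12 G$ ($u{\left(G \right)} = - 4 G \left(\left(-1\right) \left(-3\right)\right) = - 4 G 3 = - 12 G$)
$\left(u{\left(k \right)} - -4\right) 13 = \left(\left(-12\right) \left(-1\right) - -4\right) 13 = \left(12 + 4\right) 13 = 16 \cdot 13 = 208$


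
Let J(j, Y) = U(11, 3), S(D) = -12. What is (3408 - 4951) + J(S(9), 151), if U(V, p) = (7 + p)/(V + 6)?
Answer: -26221/17 ≈ -1542.4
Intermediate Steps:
U(V, p) = (7 + p)/(6 + V)
J(j, Y) = 10/17 (J(j, Y) = (7 + 3)/(6 + 11) = 10/17)
(3408 - 4951) + J(S(9), 151) = (3408 - 4951) + 10/17 = -1543 + 10/17 = -26221/17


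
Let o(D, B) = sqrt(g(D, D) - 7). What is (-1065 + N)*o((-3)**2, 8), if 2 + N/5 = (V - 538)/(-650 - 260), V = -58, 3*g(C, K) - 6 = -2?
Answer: -32509*I*sqrt(51)/91 ≈ -2551.2*I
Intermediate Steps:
g(C, K) = 4/3 (g(C, K) = 2 + (1/3)*(-2) = 2 - 2/3 = 4/3)
o(D, B) = I*sqrt(51)/3 (o(D, B) = sqrt(4/3 - 7) = sqrt(-17/3) = I*sqrt(51)/3)
N = -612/91 (N = -10 + 5*((-58 - 538)/(-650 - 260)) = -10 + 5*(-596/(-910)) = -10 + 5*(-596*(-1/910)) = -10 + 5*(298/455) = -10 + 298/91 = -612/91 ≈ -6.7253)
(-1065 + N)*o((-3)**2, 8) = (-1065 - 612/91)*(I*sqrt(51)/3) = -32509*I*sqrt(51)/91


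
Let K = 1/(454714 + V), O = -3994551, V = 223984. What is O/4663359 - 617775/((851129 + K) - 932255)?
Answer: 192813928697516917/28529422012691997 ≈ 6.7584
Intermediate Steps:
K = 1/678698 (K = 1/(454714 + 223984) = 1/678698 ≈ 1.4734e-6)
O/4663359 - 617775/((851129 + K) - 932255) = -3994551/4663359 - 617775/((851129 + 1/678698) - 932255) = -3994551*1/4663359 - 617775/(577659550043/678698 - 932255) = -443839/518151 - 617775/(-55060053947/678698) = -443839/518151 - 617775*(-678698/55060053947) = -443839/518151 + 419282656950/55060053947 = 192813928697516917/28529422012691997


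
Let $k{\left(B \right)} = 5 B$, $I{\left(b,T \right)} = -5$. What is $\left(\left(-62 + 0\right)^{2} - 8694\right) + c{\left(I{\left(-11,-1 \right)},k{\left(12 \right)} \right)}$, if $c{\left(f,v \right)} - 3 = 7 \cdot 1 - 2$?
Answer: $-4842$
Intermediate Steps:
$c{\left(f,v \right)} = 8$ ($c{\left(f,v \right)} = 3 + \left(7 \cdot 1 - 2\right) = 3 + \left(7 - 2\right) = 3 + 5 = 8$)
$\left(\left(-62 + 0\right)^{2} - 8694\right) + c{\left(I{\left(-11,-1 \right)},k{\left(12 \right)} \right)} = \left(\left(-62 + 0\right)^{2} - 8694\right) + 8 = \left(\left(-62\right)^{2} - 8694\right) + 8 = \left(3844 - 8694\right) + 8 = -4850 + 8 = -4842$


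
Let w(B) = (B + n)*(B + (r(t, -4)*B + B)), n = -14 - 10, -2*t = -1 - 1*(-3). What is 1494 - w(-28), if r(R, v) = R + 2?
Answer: -2874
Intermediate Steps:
t = -1 (t = -(-1 - 1*(-3))/2 = -(-1 + 3)/2 = -½*2 = -1)
r(R, v) = 2 + R
n = -24
w(B) = 3*B*(-24 + B) (w(B) = (B - 24)*(B + ((2 - 1)*B + B)) = (-24 + B)*(B + (1*B + B)) = (-24 + B)*(B + (B + B)) = (-24 + B)*(B + 2*B) = (-24 + B)*(3*B) = 3*B*(-24 + B))
1494 - w(-28) = 1494 - 3*(-28)*(-24 - 28) = 1494 - 3*(-28)*(-52) = 1494 - 1*4368 = 1494 - 4368 = -2874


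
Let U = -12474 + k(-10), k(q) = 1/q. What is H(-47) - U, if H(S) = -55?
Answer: 124191/10 ≈ 12419.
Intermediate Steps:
U = -124741/10 (U = -12474 + 1/(-10) = -12474 - 1/10 = -124741/10 ≈ -12474.)
H(-47) - U = -55 - 1*(-124741/10) = -55 + 124741/10 = 124191/10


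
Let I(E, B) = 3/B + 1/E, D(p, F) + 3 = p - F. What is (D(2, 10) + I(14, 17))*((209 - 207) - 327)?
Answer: 831675/238 ≈ 3494.4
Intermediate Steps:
D(p, F) = -3 + p - F (D(p, F) = -3 + (p - F) = -3 + p - F)
I(E, B) = 1/E + 3/B (I(E, B) = 3/B + 1/E = 1/E + 3/B)
(D(2, 10) + I(14, 17))*((209 - 207) - 327) = ((-3 + 2 - 1*10) + (1/14 + 3/17))*((209 - 207) - 327) = ((-3 + 2 - 10) + (1/14 + 3*(1/17)))*(2 - 327) = (-11 + (1/14 + 3/17))*(-325) = (-11 + 59/238)*(-325) = -2559/238*(-325) = 831675/238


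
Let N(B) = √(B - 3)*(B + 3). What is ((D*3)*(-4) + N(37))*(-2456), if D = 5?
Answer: 147360 - 98240*√34 ≈ -4.2547e+5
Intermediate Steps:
N(B) = √(-3 + B)*(3 + B)
((D*3)*(-4) + N(37))*(-2456) = ((5*3)*(-4) + √(-3 + 37)*(3 + 37))*(-2456) = (15*(-4) + √34*40)*(-2456) = (-60 + 40*√34)*(-2456) = 147360 - 98240*√34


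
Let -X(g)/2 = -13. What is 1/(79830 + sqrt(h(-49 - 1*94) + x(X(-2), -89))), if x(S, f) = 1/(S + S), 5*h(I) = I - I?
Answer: 4151160/331387102799 - 2*sqrt(13)/331387102799 ≈ 1.2527e-5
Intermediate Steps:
X(g) = 26 (X(g) = -2*(-13) = 26)
h(I) = 0 (h(I) = (I - I)/5 = (1/5)*0 = 0)
x(S, f) = 1/(2*S)
1/(79830 + sqrt(h(-49 - 1*94) + x(X(-2), -89))) = 1/(79830 + sqrt(0 + (1/2)/26)) = 1/(79830 + sqrt(0 + (1/2)*(1/26))) = 1/(79830 + sqrt(0 + 1/52)) = 1/(79830 + sqrt(1/52)) = 1/(79830 + sqrt(13)/26)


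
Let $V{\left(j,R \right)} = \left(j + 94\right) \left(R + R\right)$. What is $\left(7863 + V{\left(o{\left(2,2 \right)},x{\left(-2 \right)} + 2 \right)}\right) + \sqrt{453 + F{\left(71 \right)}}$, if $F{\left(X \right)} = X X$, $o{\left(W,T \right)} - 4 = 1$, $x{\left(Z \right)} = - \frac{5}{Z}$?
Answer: $8754 + \sqrt{5494} \approx 8828.1$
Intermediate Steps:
$o{\left(W,T \right)} = 5$ ($o{\left(W,T \right)} = 4 + 1 = 5$)
$F{\left(X \right)} = X^{2}$
$V{\left(j,R \right)} = 2 R \left(94 + j\right)$ ($V{\left(j,R \right)} = \left(94 + j\right) 2 R = 2 R \left(94 + j\right)$)
$\left(7863 + V{\left(o{\left(2,2 \right)},x{\left(-2 \right)} + 2 \right)}\right) + \sqrt{453 + F{\left(71 \right)}} = \left(7863 + 2 \left(- \frac{5}{-2} + 2\right) \left(94 + 5\right)\right) + \sqrt{453 + 71^{2}} = \left(7863 + 2 \left(\left(-5\right) \left(- \frac{1}{2}\right) + 2\right) 99\right) + \sqrt{453 + 5041} = \left(7863 + 2 \left(\frac{5}{2} + 2\right) 99\right) + \sqrt{5494} = \left(7863 + 2 \cdot \frac{9}{2} \cdot 99\right) + \sqrt{5494} = \left(7863 + 891\right) + \sqrt{5494} = 8754 + \sqrt{5494}$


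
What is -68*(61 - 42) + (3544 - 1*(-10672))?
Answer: 12924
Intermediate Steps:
-68*(61 - 42) + (3544 - 1*(-10672)) = -68*19 + (3544 + 10672) = -1292 + 14216 = 12924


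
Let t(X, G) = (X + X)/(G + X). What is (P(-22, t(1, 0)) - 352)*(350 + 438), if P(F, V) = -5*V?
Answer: -285256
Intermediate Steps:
t(X, G) = 2*X/(G + X) (t(X, G) = (2*X)/(G + X) = 2*X/(G + X))
(P(-22, t(1, 0)) - 352)*(350 + 438) = (-10/(0 + 1) - 352)*(350 + 438) = (-10/1 - 352)*788 = (-10 - 352)*788 = -362*788 = -285256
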